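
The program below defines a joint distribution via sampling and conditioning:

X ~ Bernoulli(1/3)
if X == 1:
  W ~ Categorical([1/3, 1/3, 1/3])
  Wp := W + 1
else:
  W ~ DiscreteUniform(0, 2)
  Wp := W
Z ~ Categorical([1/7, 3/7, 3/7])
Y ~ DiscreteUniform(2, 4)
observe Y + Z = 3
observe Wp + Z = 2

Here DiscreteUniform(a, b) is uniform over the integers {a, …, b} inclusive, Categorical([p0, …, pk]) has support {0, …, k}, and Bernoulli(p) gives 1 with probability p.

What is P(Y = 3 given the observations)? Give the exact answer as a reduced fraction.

P(Y = 3 | obs) = 1/4

Enumerate traces; 4 have nonzero weight after conditioning:
  (X=0, W=1, Z=1, Y=2) weight 2/63
  (X=0, W=2, Z=0, Y=3) weight 2/189
  (X=1, W=0, Z=1, Y=2) weight 1/63
  (X=1, W=1, Z=0, Y=3) weight 1/189
Group by Y:
  weight(Y=2) = 1/21
  weight(Y=3) = 1/63
Total weight = 1/21 + 1/63 = 4/63
P(Y=2 | obs) = 1/21 / 4/63 = 3/4
P(Y=3 | obs) = 1/63 / 4/63 = 1/4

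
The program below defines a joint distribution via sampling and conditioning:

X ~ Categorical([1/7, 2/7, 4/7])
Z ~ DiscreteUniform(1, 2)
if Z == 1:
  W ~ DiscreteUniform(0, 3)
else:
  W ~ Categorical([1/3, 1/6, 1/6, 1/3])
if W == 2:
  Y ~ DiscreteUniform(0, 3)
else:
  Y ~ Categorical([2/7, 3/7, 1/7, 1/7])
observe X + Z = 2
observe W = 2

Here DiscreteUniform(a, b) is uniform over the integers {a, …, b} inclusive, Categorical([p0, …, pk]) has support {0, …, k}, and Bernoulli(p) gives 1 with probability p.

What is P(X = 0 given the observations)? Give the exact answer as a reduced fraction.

Enumerate traces; 8 have nonzero weight after conditioning:
  (X=0, Z=2, W=2, Y=0) weight 1/336
  (X=0, Z=2, W=2, Y=1) weight 1/336
  (X=0, Z=2, W=2, Y=2) weight 1/336
  (X=0, Z=2, W=2, Y=3) weight 1/336
  (X=1, Z=1, W=2, Y=0) weight 1/112
  (X=1, Z=1, W=2, Y=1) weight 1/112
  (X=1, Z=1, W=2, Y=2) weight 1/112
  (X=1, Z=1, W=2, Y=3) weight 1/112
Group by X:
  weight(X=0) = 1/84
  weight(X=1) = 1/28
Total weight = 1/84 + 1/28 = 1/21
P(X=0 | obs) = 1/84 / 1/21 = 1/4
P(X=1 | obs) = 1/28 / 1/21 = 3/4

P(X = 0 | obs) = 1/4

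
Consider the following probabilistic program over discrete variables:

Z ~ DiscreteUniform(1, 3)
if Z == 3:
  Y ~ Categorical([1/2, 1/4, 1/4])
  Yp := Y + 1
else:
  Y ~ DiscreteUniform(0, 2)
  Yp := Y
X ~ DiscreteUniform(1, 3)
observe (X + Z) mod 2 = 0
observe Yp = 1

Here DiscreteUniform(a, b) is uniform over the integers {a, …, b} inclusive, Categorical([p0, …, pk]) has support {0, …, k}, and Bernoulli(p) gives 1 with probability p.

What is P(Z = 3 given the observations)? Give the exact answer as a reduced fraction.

P(Z = 3 | obs) = 1/2

Enumerate traces; 5 have nonzero weight after conditioning:
  (Z=1, Y=1, X=1) weight 1/27
  (Z=1, Y=1, X=3) weight 1/27
  (Z=2, Y=1, X=2) weight 1/27
  (Z=3, Y=0, X=1) weight 1/18
  (Z=3, Y=0, X=3) weight 1/18
Group by Z:
  weight(Z=1) = 2/27
  weight(Z=2) = 1/27
  weight(Z=3) = 1/9
Total weight = 2/27 + 1/27 + 1/9 = 2/9
P(Z=1 | obs) = 2/27 / 2/9 = 1/3
P(Z=2 | obs) = 1/27 / 2/9 = 1/6
P(Z=3 | obs) = 1/9 / 2/9 = 1/2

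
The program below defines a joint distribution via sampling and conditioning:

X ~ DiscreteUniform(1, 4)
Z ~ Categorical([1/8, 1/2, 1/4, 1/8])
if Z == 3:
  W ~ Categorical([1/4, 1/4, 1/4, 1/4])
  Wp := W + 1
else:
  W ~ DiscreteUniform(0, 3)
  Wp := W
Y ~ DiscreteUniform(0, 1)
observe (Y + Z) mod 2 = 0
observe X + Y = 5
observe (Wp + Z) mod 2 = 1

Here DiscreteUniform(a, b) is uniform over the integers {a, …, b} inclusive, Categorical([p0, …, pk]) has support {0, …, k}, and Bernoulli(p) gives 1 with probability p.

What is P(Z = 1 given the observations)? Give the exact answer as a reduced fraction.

Enumerate traces; 4 have nonzero weight after conditioning:
  (X=4, Z=1, W=0, Y=1) weight 1/64
  (X=4, Z=1, W=2, Y=1) weight 1/64
  (X=4, Z=3, W=1, Y=1) weight 1/256
  (X=4, Z=3, W=3, Y=1) weight 1/256
Group by Z:
  weight(Z=1) = 1/32
  weight(Z=3) = 1/128
Total weight = 1/32 + 1/128 = 5/128
P(Z=1 | obs) = 1/32 / 5/128 = 4/5
P(Z=3 | obs) = 1/128 / 5/128 = 1/5

P(Z = 1 | obs) = 4/5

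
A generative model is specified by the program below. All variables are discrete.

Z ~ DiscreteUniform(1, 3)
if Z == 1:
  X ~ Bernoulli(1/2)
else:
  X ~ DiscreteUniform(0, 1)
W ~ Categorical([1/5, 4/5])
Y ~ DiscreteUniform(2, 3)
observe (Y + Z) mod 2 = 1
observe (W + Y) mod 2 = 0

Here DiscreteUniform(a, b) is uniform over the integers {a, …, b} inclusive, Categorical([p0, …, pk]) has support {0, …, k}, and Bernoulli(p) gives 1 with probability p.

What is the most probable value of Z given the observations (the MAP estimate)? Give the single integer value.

Enumerate traces; 6 have nonzero weight after conditioning:
  (Z=1, X=0, W=0, Y=2) weight 1/60
  (Z=1, X=1, W=0, Y=2) weight 1/60
  (Z=2, X=0, W=1, Y=3) weight 1/15
  (Z=2, X=1, W=1, Y=3) weight 1/15
  (Z=3, X=0, W=0, Y=2) weight 1/60
  (Z=3, X=1, W=0, Y=2) weight 1/60
Group by Z:
  weight(Z=1) = 1/30
  weight(Z=2) = 2/15
  weight(Z=3) = 1/30
Total weight = 1/30 + 2/15 + 1/30 = 1/5
P(Z=1 | obs) = 1/30 / 1/5 = 1/6
P(Z=2 | obs) = 2/15 / 1/5 = 2/3
P(Z=3 | obs) = 1/30 / 1/5 = 1/6
argmax = 2

argmax_v P(Z = v | obs) = 2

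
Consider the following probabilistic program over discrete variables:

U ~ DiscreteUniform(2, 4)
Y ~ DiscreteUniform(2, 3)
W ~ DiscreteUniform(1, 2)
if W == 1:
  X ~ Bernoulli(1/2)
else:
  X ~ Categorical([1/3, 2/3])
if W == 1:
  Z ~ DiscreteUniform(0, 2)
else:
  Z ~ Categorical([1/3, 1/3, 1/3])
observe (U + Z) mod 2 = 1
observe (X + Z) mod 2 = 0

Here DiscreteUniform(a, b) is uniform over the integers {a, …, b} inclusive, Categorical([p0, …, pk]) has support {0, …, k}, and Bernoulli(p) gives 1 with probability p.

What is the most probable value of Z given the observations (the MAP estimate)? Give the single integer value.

Enumerate traces; 16 have nonzero weight after conditioning:
  (U=2, Y=2, W=1, X=1, Z=1) weight 1/72
  (U=2, Y=2, W=2, X=1, Z=1) weight 1/54
  (U=2, Y=3, W=1, X=1, Z=1) weight 1/72
  (U=2, Y=3, W=2, X=1, Z=1) weight 1/54
  (U=3, Y=2, W=1, X=0, Z=0) weight 1/72
  (U=3, Y=2, W=1, X=0, Z=2) weight 1/72
  (U=3, Y=2, W=2, X=0, Z=0) weight 1/108
  (U=3, Y=2, W=2, X=0, Z=2) weight 1/108
  … 8 more
Group by Z:
  weight(Z=0) = 5/108
  weight(Z=1) = 7/54
  weight(Z=2) = 5/108
Total weight = 5/108 + 7/54 + 5/108 = 2/9
P(Z=0 | obs) = 5/108 / 2/9 = 5/24
P(Z=1 | obs) = 7/54 / 2/9 = 7/12
P(Z=2 | obs) = 5/108 / 2/9 = 5/24
argmax = 1

argmax_v P(Z = v | obs) = 1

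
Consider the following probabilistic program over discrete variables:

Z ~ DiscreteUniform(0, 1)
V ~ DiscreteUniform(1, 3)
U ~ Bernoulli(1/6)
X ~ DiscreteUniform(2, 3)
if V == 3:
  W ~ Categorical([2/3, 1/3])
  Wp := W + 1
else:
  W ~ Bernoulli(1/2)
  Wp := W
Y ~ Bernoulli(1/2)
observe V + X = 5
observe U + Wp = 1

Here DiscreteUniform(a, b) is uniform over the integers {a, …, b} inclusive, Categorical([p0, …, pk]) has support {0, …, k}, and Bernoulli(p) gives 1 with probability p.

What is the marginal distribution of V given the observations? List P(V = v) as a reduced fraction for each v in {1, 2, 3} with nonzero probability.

Enumerate traces; 12 have nonzero weight after conditioning:
  (Z=0, V=2, U=0, X=3, W=1, Y=0) weight 5/288
  (Z=0, V=2, U=0, X=3, W=1, Y=1) weight 5/288
  (Z=0, V=2, U=1, X=3, W=0, Y=0) weight 1/288
  (Z=0, V=2, U=1, X=3, W=0, Y=1) weight 1/288
  (Z=0, V=3, U=0, X=2, W=0, Y=0) weight 5/216
  (Z=0, V=3, U=0, X=2, W=0, Y=1) weight 5/216
  (Z=1, V=2, U=0, X=3, W=1, Y=0) weight 5/288
  (Z=1, V=2, U=0, X=3, W=1, Y=1) weight 5/288
  … 4 more
Group by V:
  weight(V=2) = 1/12
  weight(V=3) = 5/54
Total weight = 1/12 + 5/54 = 19/108
P(V=2 | obs) = 1/12 / 19/108 = 9/19
P(V=3 | obs) = 5/54 / 19/108 = 10/19

P(V=2) = 9/19, P(V=3) = 10/19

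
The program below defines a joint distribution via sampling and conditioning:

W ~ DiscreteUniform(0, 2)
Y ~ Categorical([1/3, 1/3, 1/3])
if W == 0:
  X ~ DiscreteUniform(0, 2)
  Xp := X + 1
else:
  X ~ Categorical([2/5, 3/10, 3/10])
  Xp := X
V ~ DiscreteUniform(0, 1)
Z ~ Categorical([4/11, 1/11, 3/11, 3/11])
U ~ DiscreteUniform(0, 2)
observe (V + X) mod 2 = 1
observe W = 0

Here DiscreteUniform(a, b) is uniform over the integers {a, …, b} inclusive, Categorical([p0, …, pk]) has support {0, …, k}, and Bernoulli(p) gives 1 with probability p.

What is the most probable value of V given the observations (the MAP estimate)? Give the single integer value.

Enumerate traces; 108 have nonzero weight after conditioning:
  (W=0, Y=0, X=0, V=1, Z=0, U=0) weight 2/891
  (W=0, Y=0, X=0, V=1, Z=0, U=1) weight 2/891
  (W=0, Y=0, X=0, V=1, Z=0, U=2) weight 2/891
  (W=0, Y=0, X=0, V=1, Z=1, U=0) weight 1/1782
  (W=0, Y=0, X=0, V=1, Z=1, U=1) weight 1/1782
  (W=0, Y=0, X=0, V=1, Z=1, U=2) weight 1/1782
  (W=0, Y=0, X=0, V=1, Z=2, U=0) weight 1/594
  (W=0, Y=0, X=0, V=1, Z=2, U=1) weight 1/594
  (W=0, Y=0, X=1, V=0, Z=0, U=0) weight 2/891
  … 99 more
Group by V:
  weight(V=0) = 1/18
  weight(V=1) = 1/9
Total weight = 1/18 + 1/9 = 1/6
P(V=0 | obs) = 1/18 / 1/6 = 1/3
P(V=1 | obs) = 1/9 / 1/6 = 2/3
argmax = 1

argmax_v P(V = v | obs) = 1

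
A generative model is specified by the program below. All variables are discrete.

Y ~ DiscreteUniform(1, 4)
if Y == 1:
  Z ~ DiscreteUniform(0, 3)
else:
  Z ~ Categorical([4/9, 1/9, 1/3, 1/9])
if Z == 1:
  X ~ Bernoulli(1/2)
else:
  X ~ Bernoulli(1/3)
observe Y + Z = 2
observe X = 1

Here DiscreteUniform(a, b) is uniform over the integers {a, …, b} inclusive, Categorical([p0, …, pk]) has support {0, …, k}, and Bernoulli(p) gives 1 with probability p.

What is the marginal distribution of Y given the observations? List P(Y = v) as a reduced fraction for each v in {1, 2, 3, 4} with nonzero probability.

Enumerate traces; 2 have nonzero weight after conditioning:
  (Y=1, Z=1, X=1) weight 1/32
  (Y=2, Z=0, X=1) weight 1/27
Group by Y:
  weight(Y=1) = 1/32
  weight(Y=2) = 1/27
Total weight = 1/32 + 1/27 = 59/864
P(Y=1 | obs) = 1/32 / 59/864 = 27/59
P(Y=2 | obs) = 1/27 / 59/864 = 32/59

P(Y=1) = 27/59, P(Y=2) = 32/59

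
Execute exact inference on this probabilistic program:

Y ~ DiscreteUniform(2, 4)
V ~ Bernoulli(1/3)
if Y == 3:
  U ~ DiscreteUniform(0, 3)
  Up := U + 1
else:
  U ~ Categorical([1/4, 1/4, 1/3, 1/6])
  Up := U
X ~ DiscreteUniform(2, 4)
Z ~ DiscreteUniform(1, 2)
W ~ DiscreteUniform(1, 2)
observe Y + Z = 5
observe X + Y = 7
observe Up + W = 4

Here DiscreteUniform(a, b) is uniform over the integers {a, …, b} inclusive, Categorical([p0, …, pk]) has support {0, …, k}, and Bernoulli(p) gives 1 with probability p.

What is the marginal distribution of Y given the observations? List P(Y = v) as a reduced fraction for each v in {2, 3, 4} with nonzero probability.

P(Y=3) = 1/2, P(Y=4) = 1/2

Enumerate traces; 8 have nonzero weight after conditioning:
  (Y=3, V=0, U=1, X=4, Z=2, W=2) weight 1/216
  (Y=3, V=0, U=2, X=4, Z=2, W=1) weight 1/216
  (Y=3, V=1, U=1, X=4, Z=2, W=2) weight 1/432
  (Y=3, V=1, U=2, X=4, Z=2, W=1) weight 1/432
  (Y=4, V=0, U=2, X=3, Z=1, W=2) weight 1/162
  (Y=4, V=0, U=3, X=3, Z=1, W=1) weight 1/324
  (Y=4, V=1, U=2, X=3, Z=1, W=2) weight 1/324
  (Y=4, V=1, U=3, X=3, Z=1, W=1) weight 1/648
Group by Y:
  weight(Y=3) = 1/72
  weight(Y=4) = 1/72
Total weight = 1/72 + 1/72 = 1/36
P(Y=3 | obs) = 1/72 / 1/36 = 1/2
P(Y=4 | obs) = 1/72 / 1/36 = 1/2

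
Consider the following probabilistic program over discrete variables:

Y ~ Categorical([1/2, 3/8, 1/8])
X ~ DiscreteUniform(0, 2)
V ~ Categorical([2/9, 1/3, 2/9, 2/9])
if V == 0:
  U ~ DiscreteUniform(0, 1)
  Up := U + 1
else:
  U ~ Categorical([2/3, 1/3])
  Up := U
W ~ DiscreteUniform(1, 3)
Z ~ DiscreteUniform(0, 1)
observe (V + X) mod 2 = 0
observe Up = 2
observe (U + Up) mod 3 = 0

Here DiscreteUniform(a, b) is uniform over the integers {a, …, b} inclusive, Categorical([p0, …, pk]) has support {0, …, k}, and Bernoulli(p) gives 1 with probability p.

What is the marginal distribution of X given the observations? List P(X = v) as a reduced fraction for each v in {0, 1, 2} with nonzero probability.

P(X=0) = 1/2, P(X=2) = 1/2

Enumerate traces; 36 have nonzero weight after conditioning:
  (Y=0, X=0, V=0, U=1, W=1, Z=0) weight 1/324
  (Y=0, X=0, V=0, U=1, W=1, Z=1) weight 1/324
  (Y=0, X=0, V=0, U=1, W=2, Z=0) weight 1/324
  (Y=0, X=0, V=0, U=1, W=2, Z=1) weight 1/324
  (Y=0, X=0, V=0, U=1, W=3, Z=0) weight 1/324
  (Y=0, X=0, V=0, U=1, W=3, Z=1) weight 1/324
  (Y=0, X=2, V=0, U=1, W=1, Z=0) weight 1/324
  (Y=0, X=2, V=0, U=1, W=1, Z=1) weight 1/324
  … 28 more
Group by X:
  weight(X=0) = 1/27
  weight(X=2) = 1/27
Total weight = 1/27 + 1/27 = 2/27
P(X=0 | obs) = 1/27 / 2/27 = 1/2
P(X=2 | obs) = 1/27 / 2/27 = 1/2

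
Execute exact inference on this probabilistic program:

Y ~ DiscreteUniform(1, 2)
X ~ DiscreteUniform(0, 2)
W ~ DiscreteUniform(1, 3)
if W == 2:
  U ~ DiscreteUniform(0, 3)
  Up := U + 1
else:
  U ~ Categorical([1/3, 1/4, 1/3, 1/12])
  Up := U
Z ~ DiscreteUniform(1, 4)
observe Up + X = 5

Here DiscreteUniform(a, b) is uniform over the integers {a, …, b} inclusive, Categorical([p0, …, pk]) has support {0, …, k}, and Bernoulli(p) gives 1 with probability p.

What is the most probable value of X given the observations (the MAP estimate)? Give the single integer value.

argmax_v P(X = v | obs) = 2

Enumerate traces; 32 have nonzero weight after conditioning:
  (Y=1, X=1, W=2, U=3, Z=1) weight 1/288
  (Y=1, X=1, W=2, U=3, Z=2) weight 1/288
  (Y=1, X=1, W=2, U=3, Z=3) weight 1/288
  (Y=1, X=1, W=2, U=3, Z=4) weight 1/288
  (Y=1, X=2, W=1, U=3, Z=1) weight 1/864
  (Y=1, X=2, W=1, U=3, Z=2) weight 1/864
  (Y=1, X=2, W=1, U=3, Z=3) weight 1/864
  (Y=1, X=2, W=1, U=3, Z=4) weight 1/864
  … 24 more
Group by X:
  weight(X=1) = 1/36
  weight(X=2) = 5/108
Total weight = 1/36 + 5/108 = 2/27
P(X=1 | obs) = 1/36 / 2/27 = 3/8
P(X=2 | obs) = 5/108 / 2/27 = 5/8
argmax = 2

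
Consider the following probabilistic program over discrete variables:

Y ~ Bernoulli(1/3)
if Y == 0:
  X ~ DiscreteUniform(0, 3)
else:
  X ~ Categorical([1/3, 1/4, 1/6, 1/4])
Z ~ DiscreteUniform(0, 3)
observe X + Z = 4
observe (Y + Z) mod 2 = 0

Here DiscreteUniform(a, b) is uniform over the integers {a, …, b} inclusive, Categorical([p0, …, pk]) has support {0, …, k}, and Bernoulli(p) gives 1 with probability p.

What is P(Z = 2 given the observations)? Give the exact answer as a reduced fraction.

P(Z = 2 | obs) = 1/2

Enumerate traces; 3 have nonzero weight after conditioning:
  (Y=0, X=2, Z=2) weight 1/24
  (Y=1, X=1, Z=3) weight 1/48
  (Y=1, X=3, Z=1) weight 1/48
Group by Z:
  weight(Z=1) = 1/48
  weight(Z=2) = 1/24
  weight(Z=3) = 1/48
Total weight = 1/48 + 1/24 + 1/48 = 1/12
P(Z=1 | obs) = 1/48 / 1/12 = 1/4
P(Z=2 | obs) = 1/24 / 1/12 = 1/2
P(Z=3 | obs) = 1/48 / 1/12 = 1/4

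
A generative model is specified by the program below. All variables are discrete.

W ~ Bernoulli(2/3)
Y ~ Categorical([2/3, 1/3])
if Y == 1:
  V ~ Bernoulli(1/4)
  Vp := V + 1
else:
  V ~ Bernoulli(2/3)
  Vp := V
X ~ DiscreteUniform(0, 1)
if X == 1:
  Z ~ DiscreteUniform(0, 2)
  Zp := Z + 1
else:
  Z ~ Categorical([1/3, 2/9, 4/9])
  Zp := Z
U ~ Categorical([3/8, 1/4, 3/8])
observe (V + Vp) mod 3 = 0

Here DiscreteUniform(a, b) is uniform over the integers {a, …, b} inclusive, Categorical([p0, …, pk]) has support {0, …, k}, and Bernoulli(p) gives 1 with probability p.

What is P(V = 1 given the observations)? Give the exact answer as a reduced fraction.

P(V = 1 | obs) = 3/11

Enumerate traces; 72 have nonzero weight after conditioning:
  (W=0, Y=0, V=0, X=0, Z=0, U=0) weight 1/216
  (W=0, Y=0, V=0, X=0, Z=0, U=1) weight 1/324
  (W=0, Y=0, V=0, X=0, Z=0, U=2) weight 1/216
  (W=0, Y=0, V=0, X=0, Z=1, U=0) weight 1/324
  (W=0, Y=0, V=0, X=0, Z=1, U=1) weight 1/486
  (W=0, Y=0, V=0, X=0, Z=1, U=2) weight 1/324
  (W=0, Y=0, V=0, X=0, Z=2, U=0) weight 1/162
  (W=0, Y=0, V=0, X=0, Z=2, U=1) weight 1/243
  (W=0, Y=1, V=1, X=0, Z=0, U=0) weight 1/576
  … 63 more
Group by V:
  weight(V=0) = 2/9
  weight(V=1) = 1/12
Total weight = 2/9 + 1/12 = 11/36
P(V=0 | obs) = 2/9 / 11/36 = 8/11
P(V=1 | obs) = 1/12 / 11/36 = 3/11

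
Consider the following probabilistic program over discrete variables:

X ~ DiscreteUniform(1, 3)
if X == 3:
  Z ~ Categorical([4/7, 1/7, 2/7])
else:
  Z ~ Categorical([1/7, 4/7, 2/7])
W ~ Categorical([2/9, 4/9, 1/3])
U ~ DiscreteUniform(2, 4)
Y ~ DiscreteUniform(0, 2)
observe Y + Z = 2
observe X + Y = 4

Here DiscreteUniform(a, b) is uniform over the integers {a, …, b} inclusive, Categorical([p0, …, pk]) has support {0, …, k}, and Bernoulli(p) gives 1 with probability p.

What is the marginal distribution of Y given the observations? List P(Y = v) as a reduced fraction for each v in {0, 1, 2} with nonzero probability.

P(Y=1) = 1/2, P(Y=2) = 1/2

Enumerate traces; 18 have nonzero weight after conditioning:
  (X=2, Z=0, W=0, U=2, Y=2) weight 2/1701
  (X=2, Z=0, W=0, U=3, Y=2) weight 2/1701
  (X=2, Z=0, W=0, U=4, Y=2) weight 2/1701
  (X=2, Z=0, W=1, U=2, Y=2) weight 4/1701
  (X=2, Z=0, W=1, U=3, Y=2) weight 4/1701
  (X=2, Z=0, W=1, U=4, Y=2) weight 4/1701
  (X=2, Z=0, W=2, U=2, Y=2) weight 1/567
  (X=2, Z=0, W=2, U=3, Y=2) weight 1/567
  (X=3, Z=1, W=0, U=2, Y=1) weight 2/1701
  … 9 more
Group by Y:
  weight(Y=1) = 1/63
  weight(Y=2) = 1/63
Total weight = 1/63 + 1/63 = 2/63
P(Y=1 | obs) = 1/63 / 2/63 = 1/2
P(Y=2 | obs) = 1/63 / 2/63 = 1/2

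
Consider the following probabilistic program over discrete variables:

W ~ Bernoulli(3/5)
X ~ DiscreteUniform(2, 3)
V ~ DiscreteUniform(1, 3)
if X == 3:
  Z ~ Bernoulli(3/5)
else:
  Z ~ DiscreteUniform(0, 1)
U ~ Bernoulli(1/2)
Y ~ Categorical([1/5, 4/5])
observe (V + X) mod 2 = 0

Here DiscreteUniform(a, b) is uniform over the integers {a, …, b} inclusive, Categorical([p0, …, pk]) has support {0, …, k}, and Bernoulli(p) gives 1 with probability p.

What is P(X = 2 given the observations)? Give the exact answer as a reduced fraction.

Enumerate traces; 48 have nonzero weight after conditioning:
  (W=0, X=2, V=2, Z=0, U=0, Y=0) weight 1/300
  (W=0, X=2, V=2, Z=0, U=0, Y=1) weight 1/75
  (W=0, X=2, V=2, Z=0, U=1, Y=0) weight 1/300
  (W=0, X=2, V=2, Z=0, U=1, Y=1) weight 1/75
  (W=0, X=2, V=2, Z=1, U=0, Y=0) weight 1/300
  (W=0, X=2, V=2, Z=1, U=0, Y=1) weight 1/75
  (W=0, X=2, V=2, Z=1, U=1, Y=0) weight 1/300
  (W=0, X=2, V=2, Z=1, U=1, Y=1) weight 1/75
  (W=0, X=3, V=1, Z=0, U=0, Y=0) weight 1/375
  … 39 more
Group by X:
  weight(X=2) = 1/6
  weight(X=3) = 1/3
Total weight = 1/6 + 1/3 = 1/2
P(X=2 | obs) = 1/6 / 1/2 = 1/3
P(X=3 | obs) = 1/3 / 1/2 = 2/3

P(X = 2 | obs) = 1/3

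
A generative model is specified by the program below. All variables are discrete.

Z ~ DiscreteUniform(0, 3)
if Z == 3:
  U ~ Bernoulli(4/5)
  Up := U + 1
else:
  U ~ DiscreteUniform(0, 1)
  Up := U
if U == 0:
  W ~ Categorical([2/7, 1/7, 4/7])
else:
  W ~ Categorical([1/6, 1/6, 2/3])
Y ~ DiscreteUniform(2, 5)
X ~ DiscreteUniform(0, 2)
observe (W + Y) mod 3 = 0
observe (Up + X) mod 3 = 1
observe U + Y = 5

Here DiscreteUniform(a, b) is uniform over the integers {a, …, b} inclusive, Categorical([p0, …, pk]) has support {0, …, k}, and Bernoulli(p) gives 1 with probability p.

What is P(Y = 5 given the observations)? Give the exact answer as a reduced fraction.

P(Y = 5 | obs) = 51/373

Enumerate traces; 8 have nonzero weight after conditioning:
  (Z=0, U=0, W=1, Y=5, X=1) weight 1/672
  (Z=0, U=1, W=2, Y=4, X=0) weight 1/144
  (Z=1, U=0, W=1, Y=5, X=1) weight 1/672
  (Z=1, U=1, W=2, Y=4, X=0) weight 1/144
  (Z=2, U=0, W=1, Y=5, X=1) weight 1/672
  (Z=2, U=1, W=2, Y=4, X=0) weight 1/144
  (Z=3, U=0, W=1, Y=5, X=0) weight 1/1680
  (Z=3, U=1, W=2, Y=4, X=2) weight 1/90
Group by Y:
  weight(Y=4) = 23/720
  weight(Y=5) = 17/3360
Total weight = 23/720 + 17/3360 = 373/10080
P(Y=4 | obs) = 23/720 / 373/10080 = 322/373
P(Y=5 | obs) = 17/3360 / 373/10080 = 51/373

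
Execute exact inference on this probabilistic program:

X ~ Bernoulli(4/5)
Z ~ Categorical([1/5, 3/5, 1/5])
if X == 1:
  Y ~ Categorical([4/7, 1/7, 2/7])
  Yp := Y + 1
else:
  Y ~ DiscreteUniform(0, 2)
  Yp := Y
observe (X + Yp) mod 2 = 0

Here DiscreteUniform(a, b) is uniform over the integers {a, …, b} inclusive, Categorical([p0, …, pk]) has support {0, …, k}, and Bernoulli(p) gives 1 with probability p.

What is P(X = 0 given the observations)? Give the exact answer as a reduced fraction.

P(X = 0 | obs) = 7/43

Enumerate traces; 12 have nonzero weight after conditioning:
  (X=0, Z=0, Y=0) weight 1/75
  (X=0, Z=0, Y=2) weight 1/75
  (X=0, Z=1, Y=0) weight 1/25
  (X=0, Z=1, Y=2) weight 1/25
  (X=0, Z=2, Y=0) weight 1/75
  (X=0, Z=2, Y=2) weight 1/75
  (X=1, Z=0, Y=0) weight 16/175
  (X=1, Z=0, Y=2) weight 8/175
  … 4 more
Group by X:
  weight(X=0) = 2/15
  weight(X=1) = 24/35
Total weight = 2/15 + 24/35 = 86/105
P(X=0 | obs) = 2/15 / 86/105 = 7/43
P(X=1 | obs) = 24/35 / 86/105 = 36/43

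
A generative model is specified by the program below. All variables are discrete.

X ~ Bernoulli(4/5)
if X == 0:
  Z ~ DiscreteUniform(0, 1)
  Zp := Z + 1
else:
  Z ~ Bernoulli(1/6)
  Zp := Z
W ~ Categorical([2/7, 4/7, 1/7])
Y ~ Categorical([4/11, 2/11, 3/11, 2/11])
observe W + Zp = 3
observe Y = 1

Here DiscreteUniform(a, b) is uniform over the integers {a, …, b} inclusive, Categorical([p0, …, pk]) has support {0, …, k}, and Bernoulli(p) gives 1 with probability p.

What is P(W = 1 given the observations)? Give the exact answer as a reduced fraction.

Enumerate traces; 3 have nonzero weight after conditioning:
  (X=0, Z=0, W=2, Y=1) weight 1/385
  (X=0, Z=1, W=1, Y=1) weight 4/385
  (X=1, Z=1, W=2, Y=1) weight 4/1155
Group by W:
  weight(W=1) = 4/385
  weight(W=2) = 1/165
Total weight = 4/385 + 1/165 = 19/1155
P(W=1 | obs) = 4/385 / 19/1155 = 12/19
P(W=2 | obs) = 1/165 / 19/1155 = 7/19

P(W = 1 | obs) = 12/19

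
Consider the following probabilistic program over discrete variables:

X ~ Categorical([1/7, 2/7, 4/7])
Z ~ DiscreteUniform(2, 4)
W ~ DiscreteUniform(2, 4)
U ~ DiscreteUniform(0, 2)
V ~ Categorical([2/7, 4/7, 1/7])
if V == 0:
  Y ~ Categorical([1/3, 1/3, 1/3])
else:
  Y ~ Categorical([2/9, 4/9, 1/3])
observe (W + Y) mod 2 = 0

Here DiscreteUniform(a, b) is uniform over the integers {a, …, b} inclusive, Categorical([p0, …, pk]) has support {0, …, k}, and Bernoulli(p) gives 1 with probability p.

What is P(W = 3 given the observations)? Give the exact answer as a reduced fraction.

Enumerate traces; 405 have nonzero weight after conditioning:
  (X=0, Z=2, W=2, U=0, V=0, Y=0) weight 2/3969
  (X=0, Z=2, W=2, U=0, V=0, Y=2) weight 2/3969
  (X=0, Z=2, W=2, U=0, V=1, Y=0) weight 8/11907
  (X=0, Z=2, W=2, U=0, V=1, Y=2) weight 4/3969
  (X=0, Z=2, W=2, U=0, V=2, Y=0) weight 2/11907
  (X=0, Z=2, W=2, U=0, V=2, Y=2) weight 1/3969
  (X=0, Z=2, W=2, U=1, V=0, Y=0) weight 2/3969
  (X=0, Z=2, W=2, U=1, V=0, Y=2) weight 2/3969
  (X=0, Z=2, W=3, U=0, V=0, Y=1) weight 2/3969
  (X=0, Z=2, W=4, U=0, V=0, Y=0) weight 2/3969
  … 395 more
Group by W:
  weight(W=2) = 37/189
  weight(W=3) = 26/189
  weight(W=4) = 37/189
Total weight = 37/189 + 26/189 + 37/189 = 100/189
P(W=2 | obs) = 37/189 / 100/189 = 37/100
P(W=3 | obs) = 26/189 / 100/189 = 13/50
P(W=4 | obs) = 37/189 / 100/189 = 37/100

P(W = 3 | obs) = 13/50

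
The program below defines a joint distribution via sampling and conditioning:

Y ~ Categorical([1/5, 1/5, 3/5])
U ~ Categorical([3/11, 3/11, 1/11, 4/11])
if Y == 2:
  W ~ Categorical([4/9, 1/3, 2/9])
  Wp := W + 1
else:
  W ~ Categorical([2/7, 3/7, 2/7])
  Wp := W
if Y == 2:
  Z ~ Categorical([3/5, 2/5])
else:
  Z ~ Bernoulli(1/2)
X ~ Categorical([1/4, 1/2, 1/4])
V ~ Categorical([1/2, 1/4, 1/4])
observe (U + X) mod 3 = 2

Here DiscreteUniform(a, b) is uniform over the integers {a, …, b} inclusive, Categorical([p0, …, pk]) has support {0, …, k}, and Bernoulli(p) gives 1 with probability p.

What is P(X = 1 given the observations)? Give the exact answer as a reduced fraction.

P(X = 1 | obs) = 3/7

Enumerate traces; 216 have nonzero weight after conditioning:
  (Y=0, U=0, W=0, Z=0, X=2, V=0) weight 3/3080
  (Y=0, U=0, W=0, Z=0, X=2, V=1) weight 3/6160
  (Y=0, U=0, W=0, Z=0, X=2, V=2) weight 3/6160
  (Y=0, U=0, W=0, Z=1, X=2, V=0) weight 3/3080
  (Y=0, U=0, W=0, Z=1, X=2, V=1) weight 3/6160
  (Y=0, U=0, W=0, Z=1, X=2, V=2) weight 3/6160
  (Y=0, U=0, W=1, Z=0, X=2, V=0) weight 9/6160
  (Y=0, U=0, W=1, Z=0, X=2, V=1) weight 9/12320
  (Y=0, U=1, W=0, Z=0, X=1, V=0) weight 3/1540
  (Y=0, U=2, W=0, Z=0, X=0, V=0) weight 1/3080
  … 206 more
Group by X:
  weight(X=0) = 1/44
  weight(X=1) = 3/22
  weight(X=2) = 7/44
Total weight = 1/44 + 3/22 + 7/44 = 7/22
P(X=0 | obs) = 1/44 / 7/22 = 1/14
P(X=1 | obs) = 3/22 / 7/22 = 3/7
P(X=2 | obs) = 7/44 / 7/22 = 1/2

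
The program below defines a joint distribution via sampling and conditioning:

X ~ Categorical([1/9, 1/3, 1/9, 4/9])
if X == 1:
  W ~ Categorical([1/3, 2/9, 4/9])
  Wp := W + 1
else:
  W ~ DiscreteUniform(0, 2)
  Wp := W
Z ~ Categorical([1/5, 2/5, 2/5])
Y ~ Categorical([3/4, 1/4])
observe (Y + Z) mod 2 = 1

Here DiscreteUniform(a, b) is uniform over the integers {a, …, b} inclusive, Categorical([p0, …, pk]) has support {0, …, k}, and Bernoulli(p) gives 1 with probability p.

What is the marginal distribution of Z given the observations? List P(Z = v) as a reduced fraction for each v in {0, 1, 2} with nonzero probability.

Enumerate traces; 36 have nonzero weight after conditioning:
  (X=0, W=0, Z=0, Y=1) weight 1/540
  (X=0, W=0, Z=1, Y=0) weight 1/90
  (X=0, W=0, Z=2, Y=1) weight 1/270
  (X=0, W=1, Z=0, Y=1) weight 1/540
  (X=0, W=1, Z=1, Y=0) weight 1/90
  (X=0, W=1, Z=2, Y=1) weight 1/270
  (X=0, W=2, Z=0, Y=1) weight 1/540
  (X=0, W=2, Z=1, Y=0) weight 1/90
  … 28 more
Group by Z:
  weight(Z=0) = 1/20
  weight(Z=1) = 3/10
  weight(Z=2) = 1/10
Total weight = 1/20 + 3/10 + 1/10 = 9/20
P(Z=0 | obs) = 1/20 / 9/20 = 1/9
P(Z=1 | obs) = 3/10 / 9/20 = 2/3
P(Z=2 | obs) = 1/10 / 9/20 = 2/9

P(Z=0) = 1/9, P(Z=1) = 2/3, P(Z=2) = 2/9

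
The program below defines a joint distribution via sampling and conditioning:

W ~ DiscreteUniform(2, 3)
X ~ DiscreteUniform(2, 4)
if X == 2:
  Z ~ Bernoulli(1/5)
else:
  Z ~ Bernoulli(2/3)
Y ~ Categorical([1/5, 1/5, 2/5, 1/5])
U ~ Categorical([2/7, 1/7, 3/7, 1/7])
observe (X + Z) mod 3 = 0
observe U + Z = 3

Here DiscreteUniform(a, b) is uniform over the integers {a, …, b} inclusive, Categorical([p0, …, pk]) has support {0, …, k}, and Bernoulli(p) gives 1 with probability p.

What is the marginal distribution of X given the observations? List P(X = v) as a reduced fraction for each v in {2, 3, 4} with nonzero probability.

P(X=2) = 9/14, P(X=3) = 5/14

Enumerate traces; 16 have nonzero weight after conditioning:
  (W=2, X=2, Z=1, Y=0, U=2) weight 1/350
  (W=2, X=2, Z=1, Y=1, U=2) weight 1/350
  (W=2, X=2, Z=1, Y=2, U=2) weight 1/175
  (W=2, X=2, Z=1, Y=3, U=2) weight 1/350
  (W=2, X=3, Z=0, Y=0, U=3) weight 1/630
  (W=2, X=3, Z=0, Y=1, U=3) weight 1/630
  (W=2, X=3, Z=0, Y=2, U=3) weight 1/315
  (W=2, X=3, Z=0, Y=3, U=3) weight 1/630
  … 8 more
Group by X:
  weight(X=2) = 1/35
  weight(X=3) = 1/63
Total weight = 1/35 + 1/63 = 2/45
P(X=2 | obs) = 1/35 / 2/45 = 9/14
P(X=3 | obs) = 1/63 / 2/45 = 5/14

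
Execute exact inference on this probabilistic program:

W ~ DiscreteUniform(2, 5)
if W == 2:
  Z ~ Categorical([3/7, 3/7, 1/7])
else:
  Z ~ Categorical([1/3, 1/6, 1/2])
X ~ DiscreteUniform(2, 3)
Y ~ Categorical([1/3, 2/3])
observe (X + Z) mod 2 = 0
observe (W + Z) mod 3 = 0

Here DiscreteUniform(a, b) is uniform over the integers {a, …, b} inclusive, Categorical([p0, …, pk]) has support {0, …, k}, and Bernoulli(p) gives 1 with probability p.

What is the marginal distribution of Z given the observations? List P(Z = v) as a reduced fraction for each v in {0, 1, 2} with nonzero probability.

P(Z=0) = 7/30, P(Z=1) = 5/12, P(Z=2) = 7/20

Enumerate traces; 8 have nonzero weight after conditioning:
  (W=2, Z=1, X=3, Y=0) weight 1/56
  (W=2, Z=1, X=3, Y=1) weight 1/28
  (W=3, Z=0, X=2, Y=0) weight 1/72
  (W=3, Z=0, X=2, Y=1) weight 1/36
  (W=4, Z=2, X=2, Y=0) weight 1/48
  (W=4, Z=2, X=2, Y=1) weight 1/24
  (W=5, Z=1, X=3, Y=0) weight 1/144
  (W=5, Z=1, X=3, Y=1) weight 1/72
Group by Z:
  weight(Z=0) = 1/24
  weight(Z=1) = 25/336
  weight(Z=2) = 1/16
Total weight = 1/24 + 25/336 + 1/16 = 5/28
P(Z=0 | obs) = 1/24 / 5/28 = 7/30
P(Z=1 | obs) = 25/336 / 5/28 = 5/12
P(Z=2 | obs) = 1/16 / 5/28 = 7/20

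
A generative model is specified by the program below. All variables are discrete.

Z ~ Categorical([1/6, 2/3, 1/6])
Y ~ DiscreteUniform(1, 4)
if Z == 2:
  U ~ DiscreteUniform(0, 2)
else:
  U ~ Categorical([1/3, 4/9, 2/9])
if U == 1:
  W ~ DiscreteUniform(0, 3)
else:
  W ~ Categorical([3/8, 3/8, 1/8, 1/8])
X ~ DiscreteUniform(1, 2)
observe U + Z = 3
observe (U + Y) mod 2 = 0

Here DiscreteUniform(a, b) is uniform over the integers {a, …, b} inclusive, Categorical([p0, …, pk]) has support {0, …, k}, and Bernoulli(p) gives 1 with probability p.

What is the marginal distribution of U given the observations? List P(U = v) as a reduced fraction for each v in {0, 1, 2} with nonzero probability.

P(U=1) = 3/11, P(U=2) = 8/11

Enumerate traces; 32 have nonzero weight after conditioning:
  (Z=1, Y=2, U=2, W=0, X=1) weight 1/144
  (Z=1, Y=2, U=2, W=0, X=2) weight 1/144
  (Z=1, Y=2, U=2, W=1, X=1) weight 1/144
  (Z=1, Y=2, U=2, W=1, X=2) weight 1/144
  (Z=1, Y=2, U=2, W=2, X=1) weight 1/432
  (Z=1, Y=2, U=2, W=2, X=2) weight 1/432
  (Z=1, Y=2, U=2, W=3, X=1) weight 1/432
  (Z=1, Y=2, U=2, W=3, X=2) weight 1/432
  (Z=2, Y=1, U=1, W=0, X=1) weight 1/576
  … 23 more
Group by U:
  weight(U=1) = 1/36
  weight(U=2) = 2/27
Total weight = 1/36 + 2/27 = 11/108
P(U=1 | obs) = 1/36 / 11/108 = 3/11
P(U=2 | obs) = 2/27 / 11/108 = 8/11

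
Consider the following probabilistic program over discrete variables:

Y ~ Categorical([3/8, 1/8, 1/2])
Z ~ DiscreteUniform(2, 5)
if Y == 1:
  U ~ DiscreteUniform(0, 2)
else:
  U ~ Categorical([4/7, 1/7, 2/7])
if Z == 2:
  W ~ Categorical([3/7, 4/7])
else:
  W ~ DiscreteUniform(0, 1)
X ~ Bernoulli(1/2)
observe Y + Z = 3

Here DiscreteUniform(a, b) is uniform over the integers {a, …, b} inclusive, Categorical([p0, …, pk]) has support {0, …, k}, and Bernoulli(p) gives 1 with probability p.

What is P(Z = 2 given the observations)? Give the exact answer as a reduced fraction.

P(Z = 2 | obs) = 1/4

Enumerate traces; 24 have nonzero weight after conditioning:
  (Y=0, Z=3, U=0, W=0, X=0) weight 3/224
  (Y=0, Z=3, U=0, W=0, X=1) weight 3/224
  (Y=0, Z=3, U=0, W=1, X=0) weight 3/224
  (Y=0, Z=3, U=0, W=1, X=1) weight 3/224
  (Y=0, Z=3, U=1, W=0, X=0) weight 3/896
  (Y=0, Z=3, U=1, W=0, X=1) weight 3/896
  (Y=0, Z=3, U=1, W=1, X=0) weight 3/896
  (Y=0, Z=3, U=1, W=1, X=1) weight 3/896
  (Y=1, Z=2, U=0, W=0, X=0) weight 1/448
  … 15 more
Group by Z:
  weight(Z=2) = 1/32
  weight(Z=3) = 3/32
Total weight = 1/32 + 3/32 = 1/8
P(Z=2 | obs) = 1/32 / 1/8 = 1/4
P(Z=3 | obs) = 3/32 / 1/8 = 3/4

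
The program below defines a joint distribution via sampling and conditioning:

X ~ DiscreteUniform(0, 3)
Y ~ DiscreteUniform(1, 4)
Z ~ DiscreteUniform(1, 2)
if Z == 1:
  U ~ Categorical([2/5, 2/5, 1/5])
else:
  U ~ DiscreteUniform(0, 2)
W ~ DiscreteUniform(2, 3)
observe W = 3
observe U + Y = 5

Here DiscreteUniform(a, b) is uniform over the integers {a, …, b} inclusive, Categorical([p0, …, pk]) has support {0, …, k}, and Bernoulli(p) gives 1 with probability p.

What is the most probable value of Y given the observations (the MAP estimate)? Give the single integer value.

Enumerate traces; 16 have nonzero weight after conditioning:
  (X=0, Y=3, Z=1, U=2, W=3) weight 1/320
  (X=0, Y=3, Z=2, U=2, W=3) weight 1/192
  (X=0, Y=4, Z=1, U=1, W=3) weight 1/160
  (X=0, Y=4, Z=2, U=1, W=3) weight 1/192
  (X=1, Y=3, Z=1, U=2, W=3) weight 1/320
  (X=1, Y=3, Z=2, U=2, W=3) weight 1/192
  (X=1, Y=4, Z=1, U=1, W=3) weight 1/160
  (X=1, Y=4, Z=2, U=1, W=3) weight 1/192
  … 8 more
Group by Y:
  weight(Y=3) = 1/30
  weight(Y=4) = 11/240
Total weight = 1/30 + 11/240 = 19/240
P(Y=3 | obs) = 1/30 / 19/240 = 8/19
P(Y=4 | obs) = 11/240 / 19/240 = 11/19
argmax = 4

argmax_v P(Y = v | obs) = 4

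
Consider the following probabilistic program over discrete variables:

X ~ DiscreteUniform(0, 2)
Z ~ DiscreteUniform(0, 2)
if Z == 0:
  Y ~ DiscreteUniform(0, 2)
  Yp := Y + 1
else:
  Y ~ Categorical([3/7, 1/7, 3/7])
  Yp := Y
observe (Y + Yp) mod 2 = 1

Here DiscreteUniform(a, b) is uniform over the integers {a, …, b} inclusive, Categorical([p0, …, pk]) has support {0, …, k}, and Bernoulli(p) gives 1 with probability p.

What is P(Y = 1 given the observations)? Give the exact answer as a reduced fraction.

P(Y = 1 | obs) = 1/3

Enumerate traces; 9 have nonzero weight after conditioning:
  (X=0, Z=0, Y=0) weight 1/27
  (X=0, Z=0, Y=1) weight 1/27
  (X=0, Z=0, Y=2) weight 1/27
  (X=1, Z=0, Y=0) weight 1/27
  (X=1, Z=0, Y=1) weight 1/27
  (X=1, Z=0, Y=2) weight 1/27
  (X=2, Z=0, Y=0) weight 1/27
  (X=2, Z=0, Y=1) weight 1/27
  … 1 more
Group by Y:
  weight(Y=0) = 1/9
  weight(Y=1) = 1/9
  weight(Y=2) = 1/9
Total weight = 1/9 + 1/9 + 1/9 = 1/3
P(Y=0 | obs) = 1/9 / 1/3 = 1/3
P(Y=1 | obs) = 1/9 / 1/3 = 1/3
P(Y=2 | obs) = 1/9 / 1/3 = 1/3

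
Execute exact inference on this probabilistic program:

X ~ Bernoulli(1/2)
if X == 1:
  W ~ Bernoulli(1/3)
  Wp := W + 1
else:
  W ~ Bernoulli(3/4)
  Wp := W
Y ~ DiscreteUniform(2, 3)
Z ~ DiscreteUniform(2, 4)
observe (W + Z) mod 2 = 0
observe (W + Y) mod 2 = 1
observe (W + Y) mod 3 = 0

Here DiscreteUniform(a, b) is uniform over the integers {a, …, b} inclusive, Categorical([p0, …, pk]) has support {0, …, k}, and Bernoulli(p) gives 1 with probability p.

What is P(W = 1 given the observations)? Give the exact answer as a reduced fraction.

Enumerate traces; 6 have nonzero weight after conditioning:
  (X=0, W=0, Y=3, Z=2) weight 1/48
  (X=0, W=0, Y=3, Z=4) weight 1/48
  (X=0, W=1, Y=2, Z=3) weight 1/16
  (X=1, W=0, Y=3, Z=2) weight 1/18
  (X=1, W=0, Y=3, Z=4) weight 1/18
  (X=1, W=1, Y=2, Z=3) weight 1/36
Group by W:
  weight(W=0) = 11/72
  weight(W=1) = 13/144
Total weight = 11/72 + 13/144 = 35/144
P(W=0 | obs) = 11/72 / 35/144 = 22/35
P(W=1 | obs) = 13/144 / 35/144 = 13/35

P(W = 1 | obs) = 13/35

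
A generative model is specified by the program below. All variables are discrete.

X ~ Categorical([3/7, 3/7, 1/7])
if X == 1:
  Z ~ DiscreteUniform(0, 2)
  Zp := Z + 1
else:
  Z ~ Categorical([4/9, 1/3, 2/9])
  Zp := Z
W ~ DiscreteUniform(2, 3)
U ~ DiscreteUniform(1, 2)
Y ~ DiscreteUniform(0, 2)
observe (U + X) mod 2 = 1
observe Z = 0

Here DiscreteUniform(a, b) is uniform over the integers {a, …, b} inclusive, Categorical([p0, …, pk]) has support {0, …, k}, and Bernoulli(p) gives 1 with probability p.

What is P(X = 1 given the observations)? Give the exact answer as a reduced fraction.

P(X = 1 | obs) = 9/25

Enumerate traces; 18 have nonzero weight after conditioning:
  (X=0, Z=0, W=2, U=1, Y=0) weight 1/63
  (X=0, Z=0, W=2, U=1, Y=1) weight 1/63
  (X=0, Z=0, W=2, U=1, Y=2) weight 1/63
  (X=0, Z=0, W=3, U=1, Y=0) weight 1/63
  (X=0, Z=0, W=3, U=1, Y=1) weight 1/63
  (X=0, Z=0, W=3, U=1, Y=2) weight 1/63
  (X=1, Z=0, W=2, U=2, Y=0) weight 1/84
  (X=1, Z=0, W=2, U=2, Y=1) weight 1/84
  (X=2, Z=0, W=2, U=1, Y=0) weight 1/189
  … 9 more
Group by X:
  weight(X=0) = 2/21
  weight(X=1) = 1/14
  weight(X=2) = 2/63
Total weight = 2/21 + 1/14 + 2/63 = 25/126
P(X=0 | obs) = 2/21 / 25/126 = 12/25
P(X=1 | obs) = 1/14 / 25/126 = 9/25
P(X=2 | obs) = 2/63 / 25/126 = 4/25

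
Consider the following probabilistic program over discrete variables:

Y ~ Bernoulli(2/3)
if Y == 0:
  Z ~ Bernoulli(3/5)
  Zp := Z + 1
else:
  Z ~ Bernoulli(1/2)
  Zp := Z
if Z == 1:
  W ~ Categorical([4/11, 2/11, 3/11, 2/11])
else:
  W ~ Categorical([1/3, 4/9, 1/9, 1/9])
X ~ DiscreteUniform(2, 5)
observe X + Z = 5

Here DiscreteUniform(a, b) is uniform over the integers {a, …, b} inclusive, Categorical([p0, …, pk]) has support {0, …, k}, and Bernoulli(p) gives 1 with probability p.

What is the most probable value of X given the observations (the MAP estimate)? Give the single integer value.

Enumerate traces; 16 have nonzero weight after conditioning:
  (Y=0, Z=0, W=0, X=5) weight 1/90
  (Y=0, Z=0, W=1, X=5) weight 2/135
  (Y=0, Z=0, W=2, X=5) weight 1/270
  (Y=0, Z=0, W=3, X=5) weight 1/270
  (Y=0, Z=1, W=0, X=4) weight 1/55
  (Y=0, Z=1, W=1, X=4) weight 1/110
  (Y=0, Z=1, W=2, X=4) weight 3/220
  (Y=0, Z=1, W=3, X=4) weight 1/110
  … 8 more
Group by X:
  weight(X=4) = 2/15
  weight(X=5) = 7/60
Total weight = 2/15 + 7/60 = 1/4
P(X=4 | obs) = 2/15 / 1/4 = 8/15
P(X=5 | obs) = 7/60 / 1/4 = 7/15
argmax = 4

argmax_v P(X = v | obs) = 4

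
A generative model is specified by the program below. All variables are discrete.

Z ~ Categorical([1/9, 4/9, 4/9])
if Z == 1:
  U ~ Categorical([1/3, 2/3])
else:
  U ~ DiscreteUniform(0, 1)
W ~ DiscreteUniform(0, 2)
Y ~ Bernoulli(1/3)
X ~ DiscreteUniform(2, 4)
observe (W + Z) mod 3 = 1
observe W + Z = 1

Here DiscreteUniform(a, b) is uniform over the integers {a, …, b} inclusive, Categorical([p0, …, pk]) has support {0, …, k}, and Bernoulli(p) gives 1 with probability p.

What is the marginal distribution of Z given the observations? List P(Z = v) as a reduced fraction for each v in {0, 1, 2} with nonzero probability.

P(Z=0) = 1/5, P(Z=1) = 4/5

Enumerate traces; 24 have nonzero weight after conditioning:
  (Z=0, U=0, W=1, Y=0, X=2) weight 1/243
  (Z=0, U=0, W=1, Y=0, X=3) weight 1/243
  (Z=0, U=0, W=1, Y=0, X=4) weight 1/243
  (Z=0, U=0, W=1, Y=1, X=2) weight 1/486
  (Z=0, U=0, W=1, Y=1, X=3) weight 1/486
  (Z=0, U=0, W=1, Y=1, X=4) weight 1/486
  (Z=0, U=1, W=1, Y=0, X=2) weight 1/243
  (Z=0, U=1, W=1, Y=0, X=3) weight 1/243
  (Z=1, U=0, W=0, Y=0, X=2) weight 8/729
  … 15 more
Group by Z:
  weight(Z=0) = 1/27
  weight(Z=1) = 4/27
Total weight = 1/27 + 4/27 = 5/27
P(Z=0 | obs) = 1/27 / 5/27 = 1/5
P(Z=1 | obs) = 4/27 / 5/27 = 4/5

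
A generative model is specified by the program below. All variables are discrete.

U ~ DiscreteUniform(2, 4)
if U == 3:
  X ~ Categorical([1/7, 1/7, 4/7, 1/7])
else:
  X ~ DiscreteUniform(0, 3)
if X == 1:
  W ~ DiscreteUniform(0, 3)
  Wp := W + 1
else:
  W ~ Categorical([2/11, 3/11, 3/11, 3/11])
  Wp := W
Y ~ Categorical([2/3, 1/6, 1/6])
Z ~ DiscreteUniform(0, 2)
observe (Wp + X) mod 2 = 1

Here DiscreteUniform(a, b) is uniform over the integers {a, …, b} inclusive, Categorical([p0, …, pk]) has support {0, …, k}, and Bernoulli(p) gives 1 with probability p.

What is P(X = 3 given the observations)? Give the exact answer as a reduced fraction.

Enumerate traces; 216 have nonzero weight after conditioning:
  (U=2, X=0, W=1, Y=0, Z=0) weight 1/198
  (U=2, X=0, W=1, Y=0, Z=1) weight 1/198
  (U=2, X=0, W=1, Y=0, Z=2) weight 1/198
  (U=2, X=0, W=1, Y=1, Z=0) weight 1/792
  (U=2, X=0, W=1, Y=1, Z=1) weight 1/792
  (U=2, X=0, W=1, Y=1, Z=2) weight 1/792
  (U=2, X=0, W=1, Y=2, Z=0) weight 1/792
  (U=2, X=0, W=1, Y=2, Z=1) weight 1/792
  (U=2, X=1, W=1, Y=0, Z=0) weight 1/216
  (U=2, X=2, W=1, Y=0, Z=0) weight 1/198
  … 206 more
Group by X:
  weight(X=0) = 9/77
  weight(X=1) = 3/28
  weight(X=2) = 15/77
  weight(X=3) = 15/154
Total weight = 9/77 + 3/28 + 15/77 + 15/154 = 159/308
P(X=0 | obs) = 9/77 / 159/308 = 12/53
P(X=1 | obs) = 3/28 / 159/308 = 11/53
P(X=2 | obs) = 15/77 / 159/308 = 20/53
P(X=3 | obs) = 15/154 / 159/308 = 10/53

P(X = 3 | obs) = 10/53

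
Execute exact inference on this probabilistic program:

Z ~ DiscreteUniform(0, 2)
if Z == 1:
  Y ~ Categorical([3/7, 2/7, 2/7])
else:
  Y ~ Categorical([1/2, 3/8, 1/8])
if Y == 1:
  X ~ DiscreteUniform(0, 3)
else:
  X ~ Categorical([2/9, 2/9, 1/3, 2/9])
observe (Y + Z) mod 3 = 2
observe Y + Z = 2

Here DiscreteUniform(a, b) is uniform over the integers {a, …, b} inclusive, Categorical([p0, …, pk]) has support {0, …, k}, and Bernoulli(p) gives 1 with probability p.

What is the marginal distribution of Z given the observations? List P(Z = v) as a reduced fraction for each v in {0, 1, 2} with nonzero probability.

P(Z=0) = 7/51, P(Z=1) = 16/51, P(Z=2) = 28/51

Enumerate traces; 12 have nonzero weight after conditioning:
  (Z=0, Y=2, X=0) weight 1/108
  (Z=0, Y=2, X=1) weight 1/108
  (Z=0, Y=2, X=2) weight 1/72
  (Z=0, Y=2, X=3) weight 1/108
  (Z=1, Y=1, X=0) weight 1/42
  (Z=1, Y=1, X=1) weight 1/42
  (Z=1, Y=1, X=2) weight 1/42
  (Z=1, Y=1, X=3) weight 1/42
  (Z=2, Y=0, X=0) weight 1/27
  … 3 more
Group by Z:
  weight(Z=0) = 1/24
  weight(Z=1) = 2/21
  weight(Z=2) = 1/6
Total weight = 1/24 + 2/21 + 1/6 = 17/56
P(Z=0 | obs) = 1/24 / 17/56 = 7/51
P(Z=1 | obs) = 2/21 / 17/56 = 16/51
P(Z=2 | obs) = 1/6 / 17/56 = 28/51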